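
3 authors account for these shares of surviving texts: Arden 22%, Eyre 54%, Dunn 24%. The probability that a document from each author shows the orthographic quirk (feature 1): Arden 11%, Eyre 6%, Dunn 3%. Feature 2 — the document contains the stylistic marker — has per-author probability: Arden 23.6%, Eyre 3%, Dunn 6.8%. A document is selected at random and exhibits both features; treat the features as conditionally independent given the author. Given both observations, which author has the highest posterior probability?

Arden

By Bayes' rule, posterior ∝ prior × likelihood:
  Arden: 0.22 × 0.11 × 0.236 = 0.0057112
  Eyre: 0.54 × 0.06 × 0.03 = 0.000972
  Dunn: 0.24 × 0.03 × 0.068 = 0.0004896
Sum = 0.0071728.
Largest term belongs to Arden, so Arden is most probable.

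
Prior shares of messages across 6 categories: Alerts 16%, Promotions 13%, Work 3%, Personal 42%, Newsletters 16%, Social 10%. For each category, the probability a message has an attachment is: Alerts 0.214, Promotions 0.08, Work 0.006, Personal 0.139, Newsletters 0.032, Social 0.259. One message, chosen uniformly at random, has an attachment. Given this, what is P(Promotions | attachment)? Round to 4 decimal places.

0.0775

Prior × likelihood for each hypothesis:
  Alerts: 0.16 × 0.214 = 0.03424
  Promotions: 0.13 × 0.08 = 0.0104
  Work: 0.03 × 0.006 = 0.00018
  Personal: 0.42 × 0.139 = 0.05838
  Newsletters: 0.16 × 0.032 = 0.00512
  Social: 0.1 × 0.259 = 0.0259
Sum = 0.13422.
P(Promotions | evidence) = 0.0104 / 0.13422 ≈ 0.0775.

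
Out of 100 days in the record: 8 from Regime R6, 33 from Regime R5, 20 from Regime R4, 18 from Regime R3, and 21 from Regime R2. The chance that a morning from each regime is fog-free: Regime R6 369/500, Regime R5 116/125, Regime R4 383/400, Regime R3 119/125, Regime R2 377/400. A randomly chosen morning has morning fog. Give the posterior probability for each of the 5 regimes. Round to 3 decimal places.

Taking complements, P(fog | each) = Regime R6 0.262, Regime R5 0.072, Regime R4 0.0425, Regime R3 0.048, Regime R2 0.0575.
Prior × likelihood for each hypothesis:
  Regime R6: 0.08 × 0.262 = 0.02096
  Regime R5: 0.33 × 0.072 = 0.02376
  Regime R4: 0.2 × 0.0425 = 0.0085
  Regime R3: 0.18 × 0.048 = 0.00864
  Regime R2: 0.21 × 0.0575 = 0.012075
Sum = 0.073935.
P(Regime R6 | fog) = 0.02096/0.073935 ≈ 0.283
P(Regime R5 | fog) = 0.02376/0.073935 ≈ 0.321
P(Regime R4 | fog) = 0.0085/0.073935 ≈ 0.115
P(Regime R3 | fog) = 0.00864/0.073935 ≈ 0.117
P(Regime R2 | fog) = 0.012075/0.073935 ≈ 0.163
(Check: 0.283+0.321+0.115+0.117+0.163 = 0.999.)

Regime R6 0.283, Regime R5 0.321, Regime R4 0.115, Regime R3 0.117, Regime R2 0.163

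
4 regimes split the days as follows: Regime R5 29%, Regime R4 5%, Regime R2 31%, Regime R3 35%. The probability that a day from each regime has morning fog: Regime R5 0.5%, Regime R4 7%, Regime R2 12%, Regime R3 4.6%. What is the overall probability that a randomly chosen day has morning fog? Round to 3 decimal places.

Unnormalized posteriors (prior × likelihood):
  Regime R5: 0.29 × 0.005 = 0.00145
  Regime R4: 0.05 × 0.07 = 0.0035
  Regime R2: 0.31 × 0.12 = 0.0372
  Regime R3: 0.35 × 0.046 = 0.0161
P(fog) = 0.00145 + 0.0035 + 0.0372 + 0.0161 = 0.05825 → 0.058.

0.058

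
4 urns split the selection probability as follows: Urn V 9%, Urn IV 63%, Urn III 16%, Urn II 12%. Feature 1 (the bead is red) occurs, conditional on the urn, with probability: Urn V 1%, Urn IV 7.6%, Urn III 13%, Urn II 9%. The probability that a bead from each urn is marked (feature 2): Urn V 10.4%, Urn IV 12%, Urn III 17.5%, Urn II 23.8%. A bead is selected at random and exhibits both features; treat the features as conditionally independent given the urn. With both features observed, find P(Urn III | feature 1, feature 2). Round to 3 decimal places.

0.302

Prior × likelihood for each hypothesis:
  Urn V: 0.09 × 0.01 × 0.104 = 0.0000936
  Urn IV: 0.63 × 0.076 × 0.12 = 0.0057456
  Urn III: 0.16 × 0.13 × 0.175 = 0.00364
  Urn II: 0.12 × 0.09 × 0.238 = 0.0025704
Normalizing constant = 0.0120496.
P(Urn III | evidence) = 0.00364 / 0.0120496 ≈ 0.302.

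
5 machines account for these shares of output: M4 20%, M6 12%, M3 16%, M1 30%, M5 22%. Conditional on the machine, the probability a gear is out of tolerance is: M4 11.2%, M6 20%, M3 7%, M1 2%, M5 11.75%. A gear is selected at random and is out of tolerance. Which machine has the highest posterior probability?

M5

By Bayes' rule, posterior ∝ prior × likelihood:
  M4: 0.2 × 0.112 = 0.0224
  M6: 0.12 × 0.2 = 0.024
  M3: 0.16 × 0.07 = 0.0112
  M1: 0.3 × 0.02 = 0.006
  M5: 0.22 × 0.1175 = 0.02585
Total = 0.08945.
Largest term belongs to M5, so M5 is most probable.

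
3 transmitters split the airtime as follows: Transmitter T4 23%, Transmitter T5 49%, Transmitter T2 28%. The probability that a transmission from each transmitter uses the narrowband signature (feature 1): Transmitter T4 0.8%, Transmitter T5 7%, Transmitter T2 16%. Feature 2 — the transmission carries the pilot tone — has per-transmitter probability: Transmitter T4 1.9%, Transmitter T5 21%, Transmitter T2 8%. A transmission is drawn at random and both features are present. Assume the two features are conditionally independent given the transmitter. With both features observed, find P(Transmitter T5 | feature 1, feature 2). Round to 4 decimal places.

0.6656

By Bayes' rule, posterior ∝ prior × likelihood:
  Transmitter T4: 0.23 × 0.008 × 0.019 = 0.00003496
  Transmitter T5: 0.49 × 0.07 × 0.21 = 0.007203
  Transmitter T2: 0.28 × 0.16 × 0.08 = 0.003584
Normalizing constant = 0.01082196.
P(Transmitter T5 | evidence) = 0.007203 / 0.01082196 ≈ 0.6656.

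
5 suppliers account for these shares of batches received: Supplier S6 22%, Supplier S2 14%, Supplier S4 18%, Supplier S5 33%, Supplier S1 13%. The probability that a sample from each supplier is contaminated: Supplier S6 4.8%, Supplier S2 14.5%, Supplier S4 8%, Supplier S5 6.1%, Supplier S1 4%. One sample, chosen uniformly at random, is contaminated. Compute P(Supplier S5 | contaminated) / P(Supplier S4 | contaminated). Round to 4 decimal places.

1.3979

By Bayes' rule, posterior ∝ prior × likelihood:
  Supplier S6: 0.22 × 0.048 = 0.01056
  Supplier S2: 0.14 × 0.145 = 0.0203
  Supplier S4: 0.18 × 0.08 = 0.0144
  Supplier S5: 0.33 × 0.061 = 0.02013
  Supplier S1: 0.13 × 0.04 = 0.0052
Sum = 0.07059.
The ratio is 0.02013 / 0.0144 (the normalizer cancels) = 1.3979.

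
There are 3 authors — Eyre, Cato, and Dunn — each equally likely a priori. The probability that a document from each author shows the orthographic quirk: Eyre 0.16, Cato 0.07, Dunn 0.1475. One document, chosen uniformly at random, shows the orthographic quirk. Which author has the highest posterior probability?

Since the prior is uniform, the posterior is proportional to the likelihood:
  Eyre: 0.16
  Cato: 0.07
  Dunn: 0.1475
Total = 0.3775.
Largest term belongs to Eyre, so Eyre is most probable.

Eyre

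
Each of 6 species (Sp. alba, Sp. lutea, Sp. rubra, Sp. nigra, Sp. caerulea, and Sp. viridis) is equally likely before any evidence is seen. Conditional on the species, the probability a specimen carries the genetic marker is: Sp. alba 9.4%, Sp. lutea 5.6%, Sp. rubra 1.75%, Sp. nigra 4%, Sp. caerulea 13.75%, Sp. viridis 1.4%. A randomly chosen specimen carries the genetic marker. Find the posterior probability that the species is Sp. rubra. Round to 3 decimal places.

0.049

Since the prior is uniform, the posterior is proportional to the likelihood:
  Sp. alba: 0.094
  Sp. lutea: 0.056
  Sp. rubra: 0.0175
  Sp. nigra: 0.04
  Sp. caerulea: 0.1375
  Sp. viridis: 0.014
Normalizing constant = 0.359.
P(Sp. rubra | evidence) = 0.0175 / 0.359 ≈ 0.049.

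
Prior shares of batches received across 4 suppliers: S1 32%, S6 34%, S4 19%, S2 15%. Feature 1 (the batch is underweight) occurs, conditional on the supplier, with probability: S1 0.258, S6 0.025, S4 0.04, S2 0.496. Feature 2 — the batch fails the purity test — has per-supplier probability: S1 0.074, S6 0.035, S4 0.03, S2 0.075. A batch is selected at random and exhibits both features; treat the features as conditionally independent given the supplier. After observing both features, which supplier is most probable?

S1

Compute prior × likelihood for every hypothesis:
  S1: 0.32 × 0.258 × 0.074 = 0.00610944
  S6: 0.34 × 0.025 × 0.035 = 0.0002975
  S4: 0.19 × 0.04 × 0.03 = 0.000228
  S2: 0.15 × 0.496 × 0.075 = 0.00558
Total = 0.01221494.
Largest term belongs to S1, so S1 is most probable.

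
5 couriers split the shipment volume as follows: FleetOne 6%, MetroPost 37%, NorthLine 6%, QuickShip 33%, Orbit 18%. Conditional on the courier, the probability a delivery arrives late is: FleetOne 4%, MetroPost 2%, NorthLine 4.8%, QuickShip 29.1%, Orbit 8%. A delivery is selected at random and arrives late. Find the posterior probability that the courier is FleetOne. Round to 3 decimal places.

Unnormalized posteriors (prior × likelihood):
  FleetOne: 0.06 × 0.04 = 0.0024
  MetroPost: 0.37 × 0.02 = 0.0074
  NorthLine: 0.06 × 0.048 = 0.00288
  QuickShip: 0.33 × 0.291 = 0.09603
  Orbit: 0.18 × 0.08 = 0.0144
Total = 0.12311.
P(FleetOne | evidence) = 0.0024 / 0.12311 ≈ 0.019.

0.019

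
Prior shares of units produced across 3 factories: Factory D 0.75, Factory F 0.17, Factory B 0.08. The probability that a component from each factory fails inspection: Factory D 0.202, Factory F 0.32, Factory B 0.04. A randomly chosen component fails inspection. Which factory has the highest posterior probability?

By Bayes' rule, posterior ∝ prior × likelihood:
  Factory D: 0.75 × 0.202 = 0.1515
  Factory F: 0.17 × 0.32 = 0.0544
  Factory B: 0.08 × 0.04 = 0.0032
Total = 0.2091.
Largest term belongs to Factory D, so Factory D is most probable.

Factory D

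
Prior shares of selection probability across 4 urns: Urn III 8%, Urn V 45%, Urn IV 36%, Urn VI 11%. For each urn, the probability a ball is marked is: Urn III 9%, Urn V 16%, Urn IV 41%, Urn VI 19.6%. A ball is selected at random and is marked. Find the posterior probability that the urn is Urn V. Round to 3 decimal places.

Compute prior × likelihood for every hypothesis:
  Urn III: 0.08 × 0.09 = 0.0072
  Urn V: 0.45 × 0.16 = 0.072
  Urn IV: 0.36 × 0.41 = 0.1476
  Urn VI: 0.11 × 0.196 = 0.02156
Total = 0.24836.
P(Urn V | evidence) = 0.072 / 0.24836 ≈ 0.290.

0.290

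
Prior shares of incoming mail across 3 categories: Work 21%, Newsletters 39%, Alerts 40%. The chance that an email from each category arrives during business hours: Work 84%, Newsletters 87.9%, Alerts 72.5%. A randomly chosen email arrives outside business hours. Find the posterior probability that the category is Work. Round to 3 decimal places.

Taking complements, P(off-hours | each) = Work 0.16, Newsletters 0.121, Alerts 0.275.
Prior × likelihood for each hypothesis:
  Work: 0.21 × 0.16 = 0.0336
  Newsletters: 0.39 × 0.121 = 0.04719
  Alerts: 0.4 × 0.275 = 0.11
Normalizing constant = 0.19079.
P(Work | evidence) = 0.0336 / 0.19079 ≈ 0.176.

0.176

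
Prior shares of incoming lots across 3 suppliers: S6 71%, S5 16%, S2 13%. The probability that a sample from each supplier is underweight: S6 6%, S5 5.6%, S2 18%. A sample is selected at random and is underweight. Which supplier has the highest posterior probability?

S6

Compute prior × likelihood for every hypothesis:
  S6: 0.71 × 0.06 = 0.0426
  S5: 0.16 × 0.056 = 0.00896
  S2: 0.13 × 0.18 = 0.0234
Sum = 0.07496.
Largest term belongs to S6, so S6 is most probable.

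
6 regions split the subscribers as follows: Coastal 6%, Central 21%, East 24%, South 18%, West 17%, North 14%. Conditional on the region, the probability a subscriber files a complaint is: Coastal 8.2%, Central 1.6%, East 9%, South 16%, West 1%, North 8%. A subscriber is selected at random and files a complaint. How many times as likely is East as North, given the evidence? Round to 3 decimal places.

By Bayes' rule, posterior ∝ prior × likelihood:
  Coastal: 0.06 × 0.082 = 0.00492
  Central: 0.21 × 0.016 = 0.00336
  East: 0.24 × 0.09 = 0.0216
  South: 0.18 × 0.16 = 0.0288
  West: 0.17 × 0.01 = 0.0017
  North: 0.14 × 0.08 = 0.0112
Sum = 0.07158.
The ratio is 0.0216 / 0.0112 (the normalizer cancels) = 1.929.

1.929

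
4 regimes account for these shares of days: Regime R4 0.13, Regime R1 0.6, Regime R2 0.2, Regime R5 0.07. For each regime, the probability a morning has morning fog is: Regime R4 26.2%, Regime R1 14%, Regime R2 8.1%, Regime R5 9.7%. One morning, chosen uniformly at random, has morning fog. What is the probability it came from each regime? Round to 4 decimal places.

By Bayes' rule, posterior ∝ prior × likelihood:
  Regime R4: 0.13 × 0.262 = 0.03406
  Regime R1: 0.6 × 0.14 = 0.084
  Regime R2: 0.2 × 0.081 = 0.0162
  Regime R5: 0.07 × 0.097 = 0.00679
Total = 0.14105.
P(Regime R4 | fog) = 0.03406/0.14105 ≈ 0.2415
P(Regime R1 | fog) = 0.084/0.14105 ≈ 0.5955
P(Regime R2 | fog) = 0.0162/0.14105 ≈ 0.1149
P(Regime R5 | fog) = 0.00679/0.14105 ≈ 0.0481

Regime R4 0.2415, Regime R1 0.5955, Regime R2 0.1149, Regime R5 0.0481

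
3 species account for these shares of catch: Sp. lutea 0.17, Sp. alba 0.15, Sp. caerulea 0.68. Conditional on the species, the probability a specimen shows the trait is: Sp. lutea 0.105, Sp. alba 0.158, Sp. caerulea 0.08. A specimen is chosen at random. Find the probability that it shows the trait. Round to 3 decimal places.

Prior × likelihood for each hypothesis:
  Sp. lutea: 0.17 × 0.105 = 0.01785
  Sp. alba: 0.15 × 0.158 = 0.0237
  Sp. caerulea: 0.68 × 0.08 = 0.0544
P(trait) = 0.01785 + 0.0237 + 0.0544 = 0.09595 → 0.096.

0.096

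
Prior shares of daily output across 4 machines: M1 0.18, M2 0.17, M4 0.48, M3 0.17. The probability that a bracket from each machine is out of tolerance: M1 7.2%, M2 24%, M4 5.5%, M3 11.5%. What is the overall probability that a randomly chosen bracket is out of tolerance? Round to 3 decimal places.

0.100

Unnormalized posteriors (prior × likelihood):
  M1: 0.18 × 0.072 = 0.01296
  M2: 0.17 × 0.24 = 0.0408
  M4: 0.48 × 0.055 = 0.0264
  M3: 0.17 × 0.115 = 0.01955
P(oversize) = 0.01296 + 0.0408 + 0.0264 + 0.01955 = 0.09971 → 0.100.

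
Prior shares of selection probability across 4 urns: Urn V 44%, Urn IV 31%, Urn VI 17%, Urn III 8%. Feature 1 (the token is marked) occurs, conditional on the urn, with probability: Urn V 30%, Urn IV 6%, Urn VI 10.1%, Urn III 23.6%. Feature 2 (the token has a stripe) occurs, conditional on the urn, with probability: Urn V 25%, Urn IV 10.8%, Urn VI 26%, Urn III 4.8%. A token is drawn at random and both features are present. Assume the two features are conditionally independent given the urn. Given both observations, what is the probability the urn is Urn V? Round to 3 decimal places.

Prior × likelihood for each hypothesis:
  Urn V: 0.44 × 0.3 × 0.25 = 0.033
  Urn IV: 0.31 × 0.06 × 0.108 = 0.0020088
  Urn VI: 0.17 × 0.101 × 0.26 = 0.0044642
  Urn III: 0.08 × 0.236 × 0.048 = 0.00090624
Normalizing constant = 0.04037924.
P(Urn V | evidence) = 0.033 / 0.04037924 ≈ 0.817.

0.817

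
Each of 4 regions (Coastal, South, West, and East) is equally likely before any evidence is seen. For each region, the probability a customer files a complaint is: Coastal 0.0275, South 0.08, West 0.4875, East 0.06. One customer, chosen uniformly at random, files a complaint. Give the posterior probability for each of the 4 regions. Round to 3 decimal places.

With a uniform prior (1/4 each), posterior ∝ likelihood:
  Coastal: 0.0275
  South: 0.08
  West: 0.4875
  East: 0.06
Sum = 0.655.
P(Coastal | complaint) = 0.0275/0.655 ≈ 0.042
P(South | complaint) = 0.08/0.655 ≈ 0.122
P(West | complaint) = 0.4875/0.655 ≈ 0.744
P(East | complaint) = 0.06/0.655 ≈ 0.092

Coastal 0.042, South 0.122, West 0.744, East 0.092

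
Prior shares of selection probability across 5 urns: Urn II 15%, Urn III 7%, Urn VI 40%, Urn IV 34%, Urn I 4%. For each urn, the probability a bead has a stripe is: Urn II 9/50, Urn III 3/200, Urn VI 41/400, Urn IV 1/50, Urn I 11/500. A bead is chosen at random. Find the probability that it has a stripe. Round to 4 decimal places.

0.0767

Unnormalized posteriors (prior × likelihood):
  Urn II: 0.15 × 0.18 = 0.027
  Urn III: 0.07 × 0.015 = 0.00105
  Urn VI: 0.4 × 0.1025 = 0.041
  Urn IV: 0.34 × 0.02 = 0.0068
  Urn I: 0.04 × 0.022 = 0.00088
P(striped) = 0.027 + 0.00105 + 0.041 + 0.0068 + 0.00088 = 0.07673 → 0.0767.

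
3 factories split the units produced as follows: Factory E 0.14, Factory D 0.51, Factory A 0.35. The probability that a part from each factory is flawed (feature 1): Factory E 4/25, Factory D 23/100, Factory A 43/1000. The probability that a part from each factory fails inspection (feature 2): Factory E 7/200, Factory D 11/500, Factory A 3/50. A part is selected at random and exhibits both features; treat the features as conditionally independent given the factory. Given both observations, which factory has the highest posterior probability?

By Bayes' rule, posterior ∝ prior × likelihood:
  Factory E: 0.14 × 0.16 × 0.035 = 0.000784
  Factory D: 0.51 × 0.23 × 0.022 = 0.0025806
  Factory A: 0.35 × 0.043 × 0.06 = 0.000903
Sum = 0.0042676.
Largest term belongs to Factory D, so Factory D is most probable.

Factory D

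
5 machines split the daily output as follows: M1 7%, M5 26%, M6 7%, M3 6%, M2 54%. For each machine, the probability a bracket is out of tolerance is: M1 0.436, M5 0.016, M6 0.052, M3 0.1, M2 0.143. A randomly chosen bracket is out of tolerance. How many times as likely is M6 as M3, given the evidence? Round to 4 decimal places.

0.6067

Unnormalized posteriors (prior × likelihood):
  M1: 0.07 × 0.436 = 0.03052
  M5: 0.26 × 0.016 = 0.00416
  M6: 0.07 × 0.052 = 0.00364
  M3: 0.06 × 0.1 = 0.006
  M2: 0.54 × 0.143 = 0.07722
Sum = 0.12154.
The ratio is 0.00364 / 0.006 (the normalizer cancels) = 0.6067.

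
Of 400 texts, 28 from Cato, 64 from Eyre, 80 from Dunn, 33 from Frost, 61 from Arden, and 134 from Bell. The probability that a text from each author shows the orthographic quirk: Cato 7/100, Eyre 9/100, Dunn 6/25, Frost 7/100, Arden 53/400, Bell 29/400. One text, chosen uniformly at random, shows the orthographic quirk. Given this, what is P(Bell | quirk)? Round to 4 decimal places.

0.2066

Prior × likelihood for each hypothesis:
  Cato: 0.07 × 0.07 = 0.0049
  Eyre: 0.16 × 0.09 = 0.0144
  Dunn: 0.2 × 0.24 = 0.048
  Frost: 0.0825 × 0.07 = 0.005775
  Arden: 0.1525 × 0.1325 = 0.02020625
  Bell: 0.335 × 0.0725 = 0.0242875
Normalizing constant = 0.11756875.
P(Bell | evidence) = 0.0242875 / 0.11756875 ≈ 0.2066.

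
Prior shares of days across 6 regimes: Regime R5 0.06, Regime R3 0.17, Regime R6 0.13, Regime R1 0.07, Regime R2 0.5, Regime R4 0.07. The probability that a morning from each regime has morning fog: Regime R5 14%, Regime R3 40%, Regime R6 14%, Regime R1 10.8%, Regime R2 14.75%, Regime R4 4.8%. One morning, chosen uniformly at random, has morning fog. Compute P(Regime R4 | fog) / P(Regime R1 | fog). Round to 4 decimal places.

By Bayes' rule, posterior ∝ prior × likelihood:
  Regime R5: 0.06 × 0.14 = 0.0084
  Regime R3: 0.17 × 0.4 = 0.068
  Regime R6: 0.13 × 0.14 = 0.0182
  Regime R1: 0.07 × 0.108 = 0.00756
  Regime R2: 0.5 × 0.1475 = 0.07375
  Regime R4: 0.07 × 0.048 = 0.00336
Sum = 0.17927.
The ratio is 0.00336 / 0.00756 (the normalizer cancels) = 0.4444.

0.4444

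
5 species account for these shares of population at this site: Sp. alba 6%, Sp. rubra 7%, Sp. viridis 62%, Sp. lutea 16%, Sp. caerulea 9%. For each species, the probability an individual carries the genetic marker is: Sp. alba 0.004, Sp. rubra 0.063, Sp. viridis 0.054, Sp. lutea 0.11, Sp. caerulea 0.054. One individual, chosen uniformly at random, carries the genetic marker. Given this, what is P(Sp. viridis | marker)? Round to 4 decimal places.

0.5526

Compute prior × likelihood for every hypothesis:
  Sp. alba: 0.06 × 0.004 = 0.00024
  Sp. rubra: 0.07 × 0.063 = 0.00441
  Sp. viridis: 0.62 × 0.054 = 0.03348
  Sp. lutea: 0.16 × 0.11 = 0.0176
  Sp. caerulea: 0.09 × 0.054 = 0.00486
Sum = 0.06059.
P(Sp. viridis | evidence) = 0.03348 / 0.06059 ≈ 0.5526.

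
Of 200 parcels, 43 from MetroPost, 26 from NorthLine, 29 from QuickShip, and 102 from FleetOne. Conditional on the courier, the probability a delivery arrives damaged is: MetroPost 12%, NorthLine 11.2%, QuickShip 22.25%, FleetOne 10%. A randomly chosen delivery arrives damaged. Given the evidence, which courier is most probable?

FleetOne

Prior × likelihood for each hypothesis:
  MetroPost: 0.215 × 0.12 = 0.0258
  NorthLine: 0.13 × 0.112 = 0.01456
  QuickShip: 0.145 × 0.2225 = 0.0322625
  FleetOne: 0.51 × 0.1 = 0.051
Total = 0.1236225.
Largest term belongs to FleetOne, so FleetOne is most probable.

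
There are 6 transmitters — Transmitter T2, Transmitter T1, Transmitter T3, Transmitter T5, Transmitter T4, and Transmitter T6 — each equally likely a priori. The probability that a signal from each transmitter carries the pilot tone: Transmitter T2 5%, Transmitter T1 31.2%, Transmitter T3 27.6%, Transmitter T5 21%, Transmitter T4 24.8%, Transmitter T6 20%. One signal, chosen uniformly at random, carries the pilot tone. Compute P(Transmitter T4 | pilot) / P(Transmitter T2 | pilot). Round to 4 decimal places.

With a uniform prior (1/6 each), posterior ∝ likelihood:
  Transmitter T2: 0.05
  Transmitter T1: 0.312
  Transmitter T3: 0.276
  Transmitter T5: 0.21
  Transmitter T4: 0.248
  Transmitter T6: 0.2
Normalizing constant = 1.296.
The ratio is 0.248 / 0.05 (the normalizer cancels) = 4.9600.

4.9600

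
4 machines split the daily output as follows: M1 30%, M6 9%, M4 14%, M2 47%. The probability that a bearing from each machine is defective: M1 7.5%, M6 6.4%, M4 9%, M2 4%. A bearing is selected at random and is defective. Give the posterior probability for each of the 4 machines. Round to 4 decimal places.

M1 0.3771, M6 0.0965, M4 0.2112, M2 0.3151

By Bayes' rule, posterior ∝ prior × likelihood:
  M1: 0.3 × 0.075 = 0.0225
  M6: 0.09 × 0.064 = 0.00576
  M4: 0.14 × 0.09 = 0.0126
  M2: 0.47 × 0.04 = 0.0188
Sum = 0.05966.
P(M1 | defective) = 0.0225/0.05966 ≈ 0.3771
P(M6 | defective) = 0.00576/0.05966 ≈ 0.0965
P(M4 | defective) = 0.0126/0.05966 ≈ 0.2112
P(M2 | defective) = 0.0188/0.05966 ≈ 0.3151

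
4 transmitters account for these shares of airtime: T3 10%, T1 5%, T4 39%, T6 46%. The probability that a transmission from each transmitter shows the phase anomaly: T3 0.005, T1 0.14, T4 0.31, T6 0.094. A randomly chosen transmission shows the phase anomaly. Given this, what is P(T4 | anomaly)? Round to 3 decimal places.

Prior × likelihood for each hypothesis:
  T3: 0.1 × 0.005 = 0.0005
  T1: 0.05 × 0.14 = 0.007
  T4: 0.39 × 0.31 = 0.1209
  T6: 0.46 × 0.094 = 0.04324
Sum = 0.17164.
P(T4 | evidence) = 0.1209 / 0.17164 ≈ 0.704.

0.704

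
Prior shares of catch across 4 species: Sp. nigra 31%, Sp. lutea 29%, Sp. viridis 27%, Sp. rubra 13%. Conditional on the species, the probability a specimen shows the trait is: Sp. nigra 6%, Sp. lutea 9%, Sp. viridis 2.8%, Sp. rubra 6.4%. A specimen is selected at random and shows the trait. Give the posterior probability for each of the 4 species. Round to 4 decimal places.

By Bayes' rule, posterior ∝ prior × likelihood:
  Sp. nigra: 0.31 × 0.06 = 0.0186
  Sp. lutea: 0.29 × 0.09 = 0.0261
  Sp. viridis: 0.27 × 0.028 = 0.00756
  Sp. rubra: 0.13 × 0.064 = 0.00832
Normalizing constant = 0.06058.
P(Sp. nigra | trait) = 0.0186/0.06058 ≈ 0.3070
P(Sp. lutea | trait) = 0.0261/0.06058 ≈ 0.4308
P(Sp. viridis | trait) = 0.00756/0.06058 ≈ 0.1248
P(Sp. rubra | trait) = 0.00832/0.06058 ≈ 0.1373

Sp. nigra 0.3070, Sp. lutea 0.4308, Sp. viridis 0.1248, Sp. rubra 0.1373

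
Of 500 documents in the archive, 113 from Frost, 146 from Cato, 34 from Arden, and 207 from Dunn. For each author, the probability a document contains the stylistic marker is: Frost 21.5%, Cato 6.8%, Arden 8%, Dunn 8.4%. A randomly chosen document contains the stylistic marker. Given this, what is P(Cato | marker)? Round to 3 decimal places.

Prior × likelihood for each hypothesis:
  Frost: 0.226 × 0.215 = 0.04859
  Cato: 0.292 × 0.068 = 0.019856
  Arden: 0.068 × 0.08 = 0.00544
  Dunn: 0.414 × 0.084 = 0.034776
Sum = 0.108662.
P(Cato | evidence) = 0.019856 / 0.108662 ≈ 0.183.

0.183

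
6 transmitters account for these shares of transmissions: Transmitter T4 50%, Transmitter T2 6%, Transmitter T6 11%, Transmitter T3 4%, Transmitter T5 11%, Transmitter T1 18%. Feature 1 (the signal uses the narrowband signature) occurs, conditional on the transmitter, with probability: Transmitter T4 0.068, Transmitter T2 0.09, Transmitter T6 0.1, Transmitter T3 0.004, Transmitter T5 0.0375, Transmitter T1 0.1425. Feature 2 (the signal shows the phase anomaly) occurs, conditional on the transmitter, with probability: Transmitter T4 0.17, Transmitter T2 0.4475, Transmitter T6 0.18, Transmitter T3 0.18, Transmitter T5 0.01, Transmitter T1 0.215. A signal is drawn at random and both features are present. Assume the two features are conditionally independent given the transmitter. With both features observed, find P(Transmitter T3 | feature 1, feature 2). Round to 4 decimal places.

Compute prior × likelihood for every hypothesis:
  Transmitter T4: 0.5 × 0.068 × 0.17 = 0.00578
  Transmitter T2: 0.06 × 0.09 × 0.4475 = 0.0024165
  Transmitter T6: 0.11 × 0.1 × 0.18 = 0.00198
  Transmitter T3: 0.04 × 0.004 × 0.18 = 0.0000288
  Transmitter T5: 0.11 × 0.0375 × 0.01 = 0.00004125
  Transmitter T1: 0.18 × 0.1425 × 0.215 = 0.00551475
Sum = 0.0157613.
P(Transmitter T3 | evidence) = 0.0000288 / 0.0157613 ≈ 0.0018.

0.0018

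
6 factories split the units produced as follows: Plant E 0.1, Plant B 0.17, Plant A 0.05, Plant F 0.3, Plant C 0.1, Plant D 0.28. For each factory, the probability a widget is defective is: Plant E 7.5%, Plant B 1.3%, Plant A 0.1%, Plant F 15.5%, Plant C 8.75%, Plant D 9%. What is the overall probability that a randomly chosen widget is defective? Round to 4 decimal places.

By Bayes' rule, posterior ∝ prior × likelihood:
  Plant E: 0.1 × 0.075 = 0.0075
  Plant B: 0.17 × 0.013 = 0.00221
  Plant A: 0.05 × 0.001 = 0.00005
  Plant F: 0.3 × 0.155 = 0.0465
  Plant C: 0.1 × 0.0875 = 0.00875
  Plant D: 0.28 × 0.09 = 0.0252
P(defective) = 0.0075 + 0.00221 + 0.00005 + 0.0465 + 0.00875 + 0.0252 = 0.09021 → 0.0902.

0.0902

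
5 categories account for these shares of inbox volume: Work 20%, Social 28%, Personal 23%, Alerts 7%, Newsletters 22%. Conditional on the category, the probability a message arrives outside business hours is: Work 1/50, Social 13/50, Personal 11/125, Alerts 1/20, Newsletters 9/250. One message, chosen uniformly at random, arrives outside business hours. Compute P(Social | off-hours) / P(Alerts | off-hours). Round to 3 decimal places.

20.800

Compute prior × likelihood for every hypothesis:
  Work: 0.2 × 0.02 = 0.004
  Social: 0.28 × 0.26 = 0.0728
  Personal: 0.23 × 0.088 = 0.02024
  Alerts: 0.07 × 0.05 = 0.0035
  Newsletters: 0.22 × 0.036 = 0.00792
Sum = 0.10846.
The ratio is 0.0728 / 0.0035 (the normalizer cancels) = 20.800.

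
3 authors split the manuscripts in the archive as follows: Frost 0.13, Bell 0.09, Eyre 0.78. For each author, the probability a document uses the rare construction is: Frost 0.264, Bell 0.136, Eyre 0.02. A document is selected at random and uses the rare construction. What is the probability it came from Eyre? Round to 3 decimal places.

0.251

Prior × likelihood for each hypothesis:
  Frost: 0.13 × 0.264 = 0.03432
  Bell: 0.09 × 0.136 = 0.01224
  Eyre: 0.78 × 0.02 = 0.0156
Sum = 0.06216.
P(Eyre | evidence) = 0.0156 / 0.06216 ≈ 0.251.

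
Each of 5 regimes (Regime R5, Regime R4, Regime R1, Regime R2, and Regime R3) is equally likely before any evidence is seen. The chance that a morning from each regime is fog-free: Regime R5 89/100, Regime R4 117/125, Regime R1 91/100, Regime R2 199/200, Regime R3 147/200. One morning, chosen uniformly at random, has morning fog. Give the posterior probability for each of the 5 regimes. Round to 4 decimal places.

Regime R5 0.2060, Regime R4 0.1199, Regime R1 0.1685, Regime R2 0.0094, Regime R3 0.4963

Taking complements, P(fog | each) = Regime R5 0.11, Regime R4 0.064, Regime R1 0.09, Regime R2 0.005, Regime R3 0.265.
With a uniform prior (1/5 each), posterior ∝ likelihood:
  Regime R5: 0.11
  Regime R4: 0.064
  Regime R1: 0.09
  Regime R2: 0.005
  Regime R3: 0.265
Normalizing constant = 0.534.
P(Regime R5 | fog) = 0.11/0.534 ≈ 0.2060
P(Regime R4 | fog) = 0.064/0.534 ≈ 0.1199
P(Regime R1 | fog) = 0.09/0.534 ≈ 0.1685
P(Regime R2 | fog) = 0.005/0.534 ≈ 0.0094
P(Regime R3 | fog) = 0.265/0.534 ≈ 0.4963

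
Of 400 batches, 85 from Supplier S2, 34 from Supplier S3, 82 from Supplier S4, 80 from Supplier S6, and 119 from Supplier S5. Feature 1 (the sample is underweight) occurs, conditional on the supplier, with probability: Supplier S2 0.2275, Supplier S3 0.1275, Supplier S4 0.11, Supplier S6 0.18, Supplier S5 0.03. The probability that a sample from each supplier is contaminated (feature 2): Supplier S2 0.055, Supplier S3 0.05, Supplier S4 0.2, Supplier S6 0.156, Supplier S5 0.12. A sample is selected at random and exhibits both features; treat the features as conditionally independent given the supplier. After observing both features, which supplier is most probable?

Unnormalized posteriors (prior × likelihood):
  Supplier S2: 0.2125 × 0.2275 × 0.055 = 0.00265890625
  Supplier S3: 0.085 × 0.1275 × 0.05 = 0.000541875
  Supplier S4: 0.205 × 0.11 × 0.2 = 0.00451
  Supplier S6: 0.2 × 0.18 × 0.156 = 0.005616
  Supplier S5: 0.2975 × 0.03 × 0.12 = 0.001071
Total = 0.01439778125.
Largest term belongs to Supplier S6, so Supplier S6 is most probable.

Supplier S6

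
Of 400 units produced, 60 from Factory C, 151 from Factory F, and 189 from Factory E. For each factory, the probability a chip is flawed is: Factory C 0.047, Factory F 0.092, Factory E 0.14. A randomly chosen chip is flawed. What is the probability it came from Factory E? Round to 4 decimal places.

0.6129

By Bayes' rule, posterior ∝ prior × likelihood:
  Factory C: 0.15 × 0.047 = 0.00705
  Factory F: 0.3775 × 0.092 = 0.03473
  Factory E: 0.4725 × 0.14 = 0.06615
Normalizing constant = 0.10793.
P(Factory E | evidence) = 0.06615 / 0.10793 ≈ 0.6129.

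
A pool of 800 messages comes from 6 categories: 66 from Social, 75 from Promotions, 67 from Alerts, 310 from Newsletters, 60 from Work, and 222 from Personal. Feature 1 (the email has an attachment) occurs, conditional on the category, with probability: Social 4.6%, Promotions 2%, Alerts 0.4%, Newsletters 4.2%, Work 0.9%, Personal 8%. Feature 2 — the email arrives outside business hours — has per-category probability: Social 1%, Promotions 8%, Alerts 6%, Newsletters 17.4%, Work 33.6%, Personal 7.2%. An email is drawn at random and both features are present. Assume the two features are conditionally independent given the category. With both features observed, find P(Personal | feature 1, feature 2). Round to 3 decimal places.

0.329

Unnormalized posteriors (prior × likelihood):
  Social: 0.0825 × 0.046 × 0.01 = 0.00003795
  Promotions: 0.09375 × 0.02 × 0.08 = 0.00015
  Alerts: 0.08375 × 0.004 × 0.06 = 0.0000201
  Newsletters: 0.3875 × 0.042 × 0.174 = 0.00283185
  Work: 0.075 × 0.009 × 0.336 = 0.0002268
  Personal: 0.2775 × 0.08 × 0.072 = 0.0015984
Normalizing constant = 0.0048651.
P(Personal | evidence) = 0.0015984 / 0.0048651 ≈ 0.329.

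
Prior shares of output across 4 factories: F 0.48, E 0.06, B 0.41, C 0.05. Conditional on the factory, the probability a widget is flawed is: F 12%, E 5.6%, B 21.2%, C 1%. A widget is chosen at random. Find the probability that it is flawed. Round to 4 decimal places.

Unnormalized posteriors (prior × likelihood):
  F: 0.48 × 0.12 = 0.0576
  E: 0.06 × 0.056 = 0.00336
  B: 0.41 × 0.212 = 0.08692
  C: 0.05 × 0.01 = 0.0005
P(flawed) = 0.0576 + 0.00336 + 0.08692 + 0.0005 = 0.14838 → 0.1484.

0.1484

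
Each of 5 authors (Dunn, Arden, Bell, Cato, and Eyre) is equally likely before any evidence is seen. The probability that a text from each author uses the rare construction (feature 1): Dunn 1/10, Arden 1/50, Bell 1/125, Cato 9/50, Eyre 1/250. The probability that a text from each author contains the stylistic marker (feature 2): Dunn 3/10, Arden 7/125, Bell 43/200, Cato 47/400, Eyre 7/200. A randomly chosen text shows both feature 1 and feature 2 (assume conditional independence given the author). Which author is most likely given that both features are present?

With a uniform prior (1/5 each), posterior ∝ likelihood:
  Dunn: 0.1 × 0.3 = 0.03
  Arden: 0.02 × 0.056 = 0.00112
  Bell: 0.008 × 0.215 = 0.00172
  Cato: 0.18 × 0.1175 = 0.02115
  Eyre: 0.004 × 0.035 = 0.00014
Normalizing constant = 0.05413.
Largest term belongs to Dunn, so Dunn is most probable.

Dunn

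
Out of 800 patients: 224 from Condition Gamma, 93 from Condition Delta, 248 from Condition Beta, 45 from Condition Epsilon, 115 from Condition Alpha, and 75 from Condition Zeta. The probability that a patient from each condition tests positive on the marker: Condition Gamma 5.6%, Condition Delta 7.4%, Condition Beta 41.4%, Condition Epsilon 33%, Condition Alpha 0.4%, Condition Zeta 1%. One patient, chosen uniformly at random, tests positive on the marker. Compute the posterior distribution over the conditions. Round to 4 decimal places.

Compute prior × likelihood for every hypothesis:
  Condition Gamma: 0.28 × 0.056 = 0.01568
  Condition Delta: 0.11625 × 0.074 = 0.0086025
  Condition Beta: 0.31 × 0.414 = 0.12834
  Condition Epsilon: 0.05625 × 0.33 = 0.0185625
  Condition Alpha: 0.14375 × 0.004 = 0.000575
  Condition Zeta: 0.09375 × 0.01 = 0.0009375
Total = 0.1726975.
P(Condition Gamma | marker-positive) = 0.01568/0.1726975 ≈ 0.0908
P(Condition Delta | marker-positive) = 0.0086025/0.1726975 ≈ 0.0498
P(Condition Beta | marker-positive) = 0.12834/0.1726975 ≈ 0.7431
P(Condition Epsilon | marker-positive) = 0.0185625/0.1726975 ≈ 0.1075
P(Condition Alpha | marker-positive) = 0.000575/0.1726975 ≈ 0.0033
P(Condition Zeta | marker-positive) = 0.0009375/0.1726975 ≈ 0.0054

Condition Gamma 0.0908, Condition Delta 0.0498, Condition Beta 0.7431, Condition Epsilon 0.1075, Condition Alpha 0.0033, Condition Zeta 0.0054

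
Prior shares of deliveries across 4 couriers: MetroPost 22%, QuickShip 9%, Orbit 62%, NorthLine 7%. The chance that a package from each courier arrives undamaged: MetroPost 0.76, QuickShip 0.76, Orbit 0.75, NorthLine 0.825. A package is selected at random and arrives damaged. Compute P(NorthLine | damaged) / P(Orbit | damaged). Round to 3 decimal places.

0.079

Taking complements, P(damaged | each) = MetroPost 0.24, QuickShip 0.24, Orbit 0.25, NorthLine 0.175.
Prior × likelihood for each hypothesis:
  MetroPost: 0.22 × 0.24 = 0.0528
  QuickShip: 0.09 × 0.24 = 0.0216
  Orbit: 0.62 × 0.25 = 0.155
  NorthLine: 0.07 × 0.175 = 0.01225
Total = 0.24165.
The ratio is 0.01225 / 0.155 (the normalizer cancels) = 0.079.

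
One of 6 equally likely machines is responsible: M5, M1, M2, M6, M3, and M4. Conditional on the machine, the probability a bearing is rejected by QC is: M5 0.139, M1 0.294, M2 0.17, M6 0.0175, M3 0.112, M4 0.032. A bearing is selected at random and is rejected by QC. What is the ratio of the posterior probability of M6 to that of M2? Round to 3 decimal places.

0.103

Since the prior is uniform, the posterior is proportional to the likelihood:
  M5: 0.139
  M1: 0.294
  M2: 0.17
  M6: 0.0175
  M3: 0.112
  M4: 0.032
Total = 0.7645.
The ratio is 0.0175 / 0.17 (the normalizer cancels) = 0.103.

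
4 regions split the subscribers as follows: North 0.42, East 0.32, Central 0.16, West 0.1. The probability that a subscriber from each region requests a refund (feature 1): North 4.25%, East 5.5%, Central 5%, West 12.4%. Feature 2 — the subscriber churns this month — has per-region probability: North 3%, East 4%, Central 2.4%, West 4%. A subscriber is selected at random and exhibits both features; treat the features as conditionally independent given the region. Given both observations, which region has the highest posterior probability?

Compute prior × likelihood for every hypothesis:
  North: 0.42 × 0.0425 × 0.03 = 0.0005355
  East: 0.32 × 0.055 × 0.04 = 0.000704
  Central: 0.16 × 0.05 × 0.024 = 0.000192
  West: 0.1 × 0.124 × 0.04 = 0.000496
Sum = 0.0019275.
Largest term belongs to East, so East is most probable.

East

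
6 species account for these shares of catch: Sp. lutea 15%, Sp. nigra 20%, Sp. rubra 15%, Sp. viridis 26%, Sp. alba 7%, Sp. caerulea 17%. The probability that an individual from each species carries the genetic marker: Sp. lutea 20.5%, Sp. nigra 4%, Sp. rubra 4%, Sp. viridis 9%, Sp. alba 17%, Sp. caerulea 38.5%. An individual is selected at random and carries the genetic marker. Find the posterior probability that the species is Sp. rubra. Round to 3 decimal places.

Unnormalized posteriors (prior × likelihood):
  Sp. lutea: 0.15 × 0.205 = 0.03075
  Sp. nigra: 0.2 × 0.04 = 0.008
  Sp. rubra: 0.15 × 0.04 = 0.006
  Sp. viridis: 0.26 × 0.09 = 0.0234
  Sp. alba: 0.07 × 0.17 = 0.0119
  Sp. caerulea: 0.17 × 0.385 = 0.06545
Sum = 0.1455.
P(Sp. rubra | evidence) = 0.006 / 0.1455 ≈ 0.041.

0.041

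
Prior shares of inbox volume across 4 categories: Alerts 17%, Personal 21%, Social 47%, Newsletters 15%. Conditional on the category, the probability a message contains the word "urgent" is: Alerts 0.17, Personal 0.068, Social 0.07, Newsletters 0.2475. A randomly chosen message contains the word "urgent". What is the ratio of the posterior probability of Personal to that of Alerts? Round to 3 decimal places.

0.494

Compute prior × likelihood for every hypothesis:
  Alerts: 0.17 × 0.17 = 0.0289
  Personal: 0.21 × 0.068 = 0.01428
  Social: 0.47 × 0.07 = 0.0329
  Newsletters: 0.15 × 0.2475 = 0.037125
Total = 0.113205.
The ratio is 0.01428 / 0.0289 (the normalizer cancels) = 0.494.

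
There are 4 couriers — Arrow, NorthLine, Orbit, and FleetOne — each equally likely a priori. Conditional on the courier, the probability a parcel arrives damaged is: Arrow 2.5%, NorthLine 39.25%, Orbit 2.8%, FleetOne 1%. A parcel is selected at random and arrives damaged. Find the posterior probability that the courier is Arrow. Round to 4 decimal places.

With a uniform prior (1/4 each), posterior ∝ likelihood:
  Arrow: 0.025
  NorthLine: 0.3925
  Orbit: 0.028
  FleetOne: 0.01
Normalizing constant = 0.4555.
P(Arrow | evidence) = 0.025 / 0.4555 ≈ 0.0549.

0.0549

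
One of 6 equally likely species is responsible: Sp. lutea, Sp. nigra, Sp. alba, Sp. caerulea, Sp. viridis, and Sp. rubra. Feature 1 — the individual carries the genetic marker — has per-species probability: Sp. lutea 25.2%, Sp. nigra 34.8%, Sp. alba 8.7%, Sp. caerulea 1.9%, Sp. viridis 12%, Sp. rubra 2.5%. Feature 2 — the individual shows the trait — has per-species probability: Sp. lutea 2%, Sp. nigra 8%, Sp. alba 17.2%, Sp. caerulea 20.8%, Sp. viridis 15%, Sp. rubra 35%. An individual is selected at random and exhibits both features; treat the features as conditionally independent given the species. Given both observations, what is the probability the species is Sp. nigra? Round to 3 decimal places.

With a uniform prior (1/6 each), posterior ∝ likelihood:
  Sp. lutea: 0.252 × 0.02 = 0.00504
  Sp. nigra: 0.348 × 0.08 = 0.02784
  Sp. alba: 0.087 × 0.172 = 0.014964
  Sp. caerulea: 0.019 × 0.208 = 0.003952
  Sp. viridis: 0.12 × 0.15 = 0.018
  Sp. rubra: 0.025 × 0.35 = 0.00875
Normalizing constant = 0.078546.
P(Sp. nigra | evidence) = 0.02784 / 0.078546 ≈ 0.354.

0.354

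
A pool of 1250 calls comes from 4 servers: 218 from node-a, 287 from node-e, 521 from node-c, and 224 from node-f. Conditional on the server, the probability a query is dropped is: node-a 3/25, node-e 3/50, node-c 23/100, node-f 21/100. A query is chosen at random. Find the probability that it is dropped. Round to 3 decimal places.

By Bayes' rule, posterior ∝ prior × likelihood:
  node-a: 0.1744 × 0.12 = 0.020928
  node-e: 0.2296 × 0.06 = 0.013776
  node-c: 0.4168 × 0.23 = 0.095864
  node-f: 0.1792 × 0.21 = 0.037632
P(dropped) = 0.020928 + 0.013776 + 0.095864 + 0.037632 = 0.1682 → 0.168.

0.168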